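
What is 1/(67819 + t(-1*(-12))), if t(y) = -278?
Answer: 1/67541 ≈ 1.4806e-5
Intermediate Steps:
1/(67819 + t(-1*(-12))) = 1/(67819 - 278) = 1/67541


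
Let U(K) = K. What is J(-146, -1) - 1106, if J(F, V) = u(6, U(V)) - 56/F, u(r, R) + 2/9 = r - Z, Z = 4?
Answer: -725222/657 ≈ -1103.8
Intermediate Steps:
u(r, R) = -38/9 + r (u(r, R) = -2/9 + (r - 1*4) = -2/9 + (r - 4) = -2/9 + (-4 + r) = -38/9 + r)
J(F, V) = 16/9 - 56/F (J(F, V) = (-38/9 + 6) - 56/F = 16/9 - 56/F)
J(-146, -1) - 1106 = (16/9 - 56/(-146)) - 1106 = (16/9 - 56*(-1/146)) - 1106 = (16/9 + 28/73) - 1106 = 1420/657 - 1106 = -725222/657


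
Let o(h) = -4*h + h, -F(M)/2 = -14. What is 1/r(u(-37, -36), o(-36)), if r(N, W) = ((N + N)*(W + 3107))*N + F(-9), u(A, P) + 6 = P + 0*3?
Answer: 1/11342548 ≈ 8.8164e-8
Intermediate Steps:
F(M) = 28 (F(M) = -2*(-14) = 28)
u(A, P) = -6 + P (u(A, P) = -6 + (P + 0*3) = -6 + (P + 0) = -6 + P)
o(h) = -3*h
r(N, W) = 28 + 2*N**2*(3107 + W) (r(N, W) = ((N + N)*(W + 3107))*N + 28 = ((2*N)*(3107 + W))*N + 28 = (2*N*(3107 + W))*N + 28 = 2*N**2*(3107 + W) + 28 = 28 + 2*N**2*(3107 + W))
1/r(u(-37, -36), o(-36)) = 1/(28 + 6214*(-6 - 36)**2 + 2*(-3*(-36))*(-6 - 36)**2) = 1/(28 + 6214*(-42)**2 + 2*108*(-42)**2) = 1/(28 + 6214*1764 + 2*108*1764) = 1/(28 + 10961496 + 381024) = 1/11342548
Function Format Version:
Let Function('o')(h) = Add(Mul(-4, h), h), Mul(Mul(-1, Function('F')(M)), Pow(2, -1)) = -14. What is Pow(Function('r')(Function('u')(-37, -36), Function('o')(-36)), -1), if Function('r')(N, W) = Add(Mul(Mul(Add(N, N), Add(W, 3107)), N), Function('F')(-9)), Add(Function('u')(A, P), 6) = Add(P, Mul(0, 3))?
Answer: Rational(1, 11342548) ≈ 8.8164e-8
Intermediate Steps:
Function('F')(M) = 28 (Function('F')(M) = Mul(-2, -14) = 28)
Function('u')(A, P) = Add(-6, P) (Function('u')(A, P) = Add(-6, Add(P, Mul(0, 3))) = Add(-6, Add(P, 0)) = Add(-6, P))
Function('o')(h) = Mul(-3, h)
Function('r')(N, W) = Add(28, Mul(2, Pow(N, 2), Add(3107, W))) (Function('r')(N, W) = Add(Mul(Mul(Add(N, N), Add(W, 3107)), N), 28) = Add(Mul(Mul(Mul(2, N), Add(3107, W)), N), 28) = Add(Mul(Mul(2, N, Add(3107, W)), N), 28) = Add(Mul(2, Pow(N, 2), Add(3107, W)), 28) = Add(28, Mul(2, Pow(N, 2), Add(3107, W))))
Pow(Function('r')(Function('u')(-37, -36), Function('o')(-36)), -1) = Pow(Add(28, Mul(6214, Pow(Add(-6, -36), 2)), Mul(2, Mul(-3, -36), Pow(Add(-6, -36), 2))), -1) = Pow(Add(28, Mul(6214, Pow(-42, 2)), Mul(2, 108, Pow(-42, 2))), -1) = Pow(Add(28, Mul(6214, 1764), Mul(2, 108, 1764)), -1) = Pow(Add(28, 10961496, 381024), -1) = Pow(11342548, -1) = Rational(1, 11342548)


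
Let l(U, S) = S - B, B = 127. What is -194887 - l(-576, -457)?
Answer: -194303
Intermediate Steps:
l(U, S) = -127 + S (l(U, S) = S - 1*127 = S - 127 = -127 + S)
-194887 - l(-576, -457) = -194887 - (-127 - 457) = -194887 - 1*(-584) = -194887 + 584 = -194303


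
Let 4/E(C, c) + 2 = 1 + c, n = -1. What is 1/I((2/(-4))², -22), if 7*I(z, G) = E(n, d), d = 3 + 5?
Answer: 49/4 ≈ 12.250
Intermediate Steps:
d = 8
E(C, c) = 4/(-1 + c) (E(C, c) = 4/(-2 + (1 + c)) = 4/(-1 + c))
I(z, G) = 4/49 (I(z, G) = (4/(-1 + 8))/7 = (4/7)/7 = (4*(⅐))/7 = (⅐)*(4/7) = 4/49)
1/I((2/(-4))², -22) = 1/(4/49) = 49/4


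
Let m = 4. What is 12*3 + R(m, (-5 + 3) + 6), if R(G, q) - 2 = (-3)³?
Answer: 11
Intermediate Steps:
R(G, q) = -25 (R(G, q) = 2 + (-3)³ = 2 - 27 = -25)
12*3 + R(m, (-5 + 3) + 6) = 12*3 - 25 = 36 - 25 = 11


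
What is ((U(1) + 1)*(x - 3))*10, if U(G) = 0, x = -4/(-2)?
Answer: -10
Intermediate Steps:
x = 2 (x = -4*(-½) = 2)
((U(1) + 1)*(x - 3))*10 = ((0 + 1)*(2 - 3))*10 = (1*(-1))*10 = -1*10 = -10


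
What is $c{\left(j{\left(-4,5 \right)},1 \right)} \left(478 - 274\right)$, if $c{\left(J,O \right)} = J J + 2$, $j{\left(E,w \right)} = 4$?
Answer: $3672$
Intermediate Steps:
$c{\left(J,O \right)} = 2 + J^{2}$ ($c{\left(J,O \right)} = J^{2} + 2 = 2 + J^{2}$)
$c{\left(j{\left(-4,5 \right)},1 \right)} \left(478 - 274\right) = \left(2 + 4^{2}\right) \left(478 - 274\right) = \left(2 + 16\right) \left(478 - 274\right) = 18 \cdot 204 = 3672$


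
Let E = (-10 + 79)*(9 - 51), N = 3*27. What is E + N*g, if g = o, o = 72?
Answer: 2934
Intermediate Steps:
N = 81
E = -2898 (E = 69*(-42) = -2898)
g = 72
E + N*g = -2898 + 81*72 = -2898 + 5832 = 2934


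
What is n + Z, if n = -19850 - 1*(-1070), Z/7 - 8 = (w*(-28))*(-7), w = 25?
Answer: 15576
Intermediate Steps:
Z = 34356 (Z = 56 + 7*((25*(-28))*(-7)) = 56 + 7*(-700*(-7)) = 56 + 7*4900 = 56 + 34300 = 34356)
n = -18780 (n = -19850 + 1070 = -18780)
n + Z = -18780 + 34356 = 15576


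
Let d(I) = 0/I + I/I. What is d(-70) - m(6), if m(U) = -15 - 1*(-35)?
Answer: -19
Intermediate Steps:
m(U) = 20 (m(U) = -15 + 35 = 20)
d(I) = 1 (d(I) = 0 + 1 = 1)
d(-70) - m(6) = 1 - 1*20 = 1 - 20 = -19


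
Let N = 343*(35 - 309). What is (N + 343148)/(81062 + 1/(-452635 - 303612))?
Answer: 188431040002/61302894313 ≈ 3.0738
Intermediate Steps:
N = -93982 (N = 343*(-274) = -93982)
(N + 343148)/(81062 + 1/(-452635 - 303612)) = (-93982 + 343148)/(81062 + 1/(-452635 - 303612)) = 249166/(81062 + 1/(-756247)) = 249166/(81062 - 1/756247) = 249166/(61302894313/756247) = 249166*(756247/61302894313) = 188431040002/61302894313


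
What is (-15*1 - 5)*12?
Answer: -240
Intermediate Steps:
(-15*1 - 5)*12 = (-15 - 5)*12 = -20*12 = -240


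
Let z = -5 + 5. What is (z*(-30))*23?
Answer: 0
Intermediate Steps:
z = 0
(z*(-30))*23 = (0*(-30))*23 = 0*23 = 0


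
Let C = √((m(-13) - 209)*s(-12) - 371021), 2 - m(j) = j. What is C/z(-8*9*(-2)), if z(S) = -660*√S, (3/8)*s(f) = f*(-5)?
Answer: -I*√402061/7920 ≈ -0.080061*I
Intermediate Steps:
m(j) = 2 - j
s(f) = -40*f/3 (s(f) = 8*(f*(-5))/3 = 8*(-5*f)/3 = -40*f/3)
C = I*√402061 (C = √(((2 - 1*(-13)) - 209)*(-40/3*(-12)) - 371021) = √(((2 + 13) - 209)*160 - 371021) = √((15 - 209)*160 - 371021) = √(-194*160 - 371021) = √(-31040 - 371021) = √(-402061) = I*√402061 ≈ 634.08*I)
C/z(-8*9*(-2)) = (I*√402061)/((-660*√(-8*9*(-2)))) = (I*√402061)/((-660*√(-72*(-2)))) = (I*√402061)/((-660*√144)) = (I*√402061)/((-660*12)) = (I*√402061)/(-7920) = (I*√402061)*(-1/7920) = -I*√402061/7920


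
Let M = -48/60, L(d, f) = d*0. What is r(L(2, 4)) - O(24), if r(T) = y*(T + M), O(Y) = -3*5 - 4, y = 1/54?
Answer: 2563/135 ≈ 18.985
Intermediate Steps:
L(d, f) = 0
y = 1/54 ≈ 0.018519
O(Y) = -19 (O(Y) = -15 - 4 = -19)
M = -4/5 (M = -48*1/60 = -4/5 ≈ -0.80000)
r(T) = -2/135 + T/54 (r(T) = (T - 4/5)/54 = (-4/5 + T)/54 = -2/135 + T/54)
r(L(2, 4)) - O(24) = (-2/135 + (1/54)*0) - 1*(-19) = (-2/135 + 0) + 19 = -2/135 + 19 = 2563/135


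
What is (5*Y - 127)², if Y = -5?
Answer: 23104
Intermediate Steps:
(5*Y - 127)² = (5*(-5) - 127)² = (-25 - 127)² = (-152)² = 23104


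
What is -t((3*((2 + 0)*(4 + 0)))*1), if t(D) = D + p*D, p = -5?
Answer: 96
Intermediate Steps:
t(D) = -4*D (t(D) = D - 5*D = -4*D)
-t((3*((2 + 0)*(4 + 0)))*1) = -(-4)*(3*((2 + 0)*(4 + 0)))*1 = -(-4)*(3*(2*4))*1 = -(-4)*(3*8)*1 = -(-4)*24*1 = -(-4)*24 = -1*(-96) = 96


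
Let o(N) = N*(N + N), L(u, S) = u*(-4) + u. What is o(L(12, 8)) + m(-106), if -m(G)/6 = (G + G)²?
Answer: -267072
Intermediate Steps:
L(u, S) = -3*u (L(u, S) = -4*u + u = -3*u)
m(G) = -24*G² (m(G) = -6*(G + G)² = -6*4*G² = -24*G²)
o(N) = 2*N² (o(N) = N*(2*N) = 2*N²)
o(L(12, 8)) + m(-106) = 2*(-3*12)² - 24*(-106)² = 2*(-36)² - 24*11236 = 2*1296 - 269664 = 2592 - 269664 = -267072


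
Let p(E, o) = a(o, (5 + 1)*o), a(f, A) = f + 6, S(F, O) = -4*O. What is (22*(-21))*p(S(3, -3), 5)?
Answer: -5082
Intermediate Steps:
a(f, A) = 6 + f
p(E, o) = 6 + o
(22*(-21))*p(S(3, -3), 5) = (22*(-21))*(6 + 5) = -462*11 = -5082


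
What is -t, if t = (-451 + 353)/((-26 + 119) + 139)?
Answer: 49/116 ≈ 0.42241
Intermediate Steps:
t = -49/116 (t = -98/(93 + 139) = -98/232 = -98*1/232 = -49/116 ≈ -0.42241)
-t = -1*(-49/116) = 49/116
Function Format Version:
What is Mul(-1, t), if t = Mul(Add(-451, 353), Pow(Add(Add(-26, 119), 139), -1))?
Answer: Rational(49, 116) ≈ 0.42241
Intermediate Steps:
t = Rational(-49, 116) (t = Mul(-98, Pow(Add(93, 139), -1)) = Mul(-98, Pow(232, -1)) = Mul(-98, Rational(1, 232)) = Rational(-49, 116) ≈ -0.42241)
Mul(-1, t) = Mul(-1, Rational(-49, 116)) = Rational(49, 116)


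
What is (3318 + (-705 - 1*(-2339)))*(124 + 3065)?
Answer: 15791928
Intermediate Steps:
(3318 + (-705 - 1*(-2339)))*(124 + 3065) = (3318 + (-705 + 2339))*3189 = (3318 + 1634)*3189 = 4952*3189 = 15791928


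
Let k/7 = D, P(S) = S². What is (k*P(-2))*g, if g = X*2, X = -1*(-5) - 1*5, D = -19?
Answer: 0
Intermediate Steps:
X = 0 (X = 5 - 5 = 0)
g = 0 (g = 0*2 = 0)
k = -133 (k = 7*(-19) = -133)
(k*P(-2))*g = -133*(-2)²*0 = -133*4*0 = -532*0 = 0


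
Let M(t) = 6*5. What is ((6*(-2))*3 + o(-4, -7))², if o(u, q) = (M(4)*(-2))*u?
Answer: 41616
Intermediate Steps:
M(t) = 30
o(u, q) = -60*u (o(u, q) = (30*(-2))*u = -60*u)
((6*(-2))*3 + o(-4, -7))² = ((6*(-2))*3 - 60*(-4))² = (-12*3 + 240)² = (-36 + 240)² = 204² = 41616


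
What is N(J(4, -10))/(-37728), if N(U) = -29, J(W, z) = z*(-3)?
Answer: 29/37728 ≈ 0.00076866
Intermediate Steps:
J(W, z) = -3*z
N(J(4, -10))/(-37728) = -29/(-37728) = -29*(-1/37728) = 29/37728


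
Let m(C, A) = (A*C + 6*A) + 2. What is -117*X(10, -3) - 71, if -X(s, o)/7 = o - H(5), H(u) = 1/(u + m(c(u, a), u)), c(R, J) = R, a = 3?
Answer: -157555/62 ≈ -2541.2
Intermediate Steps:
m(C, A) = 2 + 6*A + A*C (m(C, A) = (6*A + A*C) + 2 = 2 + 6*A + A*C)
H(u) = 1/(2 + u² + 7*u) (H(u) = 1/(u + (2 + 6*u + u*u)) = 1/(u + (2 + 6*u + u²)) = 1/(u + (2 + u² + 6*u)) = 1/(2 + u² + 7*u))
X(s, o) = 7/62 - 7*o (X(s, o) = -7*(o - 1/(2 + 5² + 7*5)) = -7*(o - 1/(2 + 25 + 35)) = -7*(o - 1/62) = -7*(-1/62 + o) = 7/62 - 7*o)
-117*X(10, -3) - 71 = -117*(7/62 - 7*(-3)) - 71 = -117*(7/62 + 21) - 71 = -117*1309/62 - 71 = -153153/62 - 71 = -157555/62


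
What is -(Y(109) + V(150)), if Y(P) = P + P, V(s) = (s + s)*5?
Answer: -1718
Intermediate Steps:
V(s) = 10*s (V(s) = (2*s)*5 = 10*s)
Y(P) = 2*P
-(Y(109) + V(150)) = -(2*109 + 10*150) = -(218 + 1500) = -1*1718 = -1718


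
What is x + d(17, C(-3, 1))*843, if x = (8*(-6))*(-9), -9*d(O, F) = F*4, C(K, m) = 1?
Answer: 172/3 ≈ 57.333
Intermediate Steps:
d(O, F) = -4*F/9 (d(O, F) = -F*4/9 = -4*F/9)
x = 432 (x = -48*(-9) = 432)
x + d(17, C(-3, 1))*843 = 432 - 4/9*1*843 = 432 - 4/9*843 = 432 - 1124/3 = 172/3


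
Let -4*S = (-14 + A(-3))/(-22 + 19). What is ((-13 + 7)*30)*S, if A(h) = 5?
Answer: 135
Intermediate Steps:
S = -3/4 (S = -(-14 + 5)/(4*(-22 + 19)) = -(-9)/(4*(-3)) = -(-9)*(-1)/(4*3) = -1/4*3 = -3/4 ≈ -0.75000)
((-13 + 7)*30)*S = ((-13 + 7)*30)*(-3/4) = -6*30*(-3/4) = -180*(-3/4) = 135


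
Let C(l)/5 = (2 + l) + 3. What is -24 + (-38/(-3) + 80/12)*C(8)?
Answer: 3698/3 ≈ 1232.7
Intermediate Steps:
C(l) = 25 + 5*l (C(l) = 5*((2 + l) + 3) = 5*(5 + l) = 25 + 5*l)
-24 + (-38/(-3) + 80/12)*C(8) = -24 + (-38/(-3) + 80/12)*(25 + 5*8) = -24 + (-38*(-1/3) + 80*(1/12))*(25 + 40) = -24 + (38/3 + 20/3)*65 = -24 + (58/3)*65 = -24 + 3770/3 = 3698/3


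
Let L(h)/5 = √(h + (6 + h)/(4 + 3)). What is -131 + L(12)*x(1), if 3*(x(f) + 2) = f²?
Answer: -131 - 25*√714/21 ≈ -162.81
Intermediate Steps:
x(f) = -2 + f²/3
L(h) = 5*√(6/7 + 8*h/7) (L(h) = 5*√(h + (6 + h)/(4 + 3)) = 5*√(h + (6 + h)/7) = 5*√(h + (6 + h)*(⅐)) = 5*√(h + (6/7 + h/7)) = 5*√(6/7 + 8*h/7))
-131 + L(12)*x(1) = -131 + (5*√(42 + 56*12)/7)*(-2 + (⅓)*1²) = -131 + (5*√(42 + 672)/7)*(-2 + (⅓)*1) = -131 + (5*√714/7)*(-2 + ⅓) = -131 + (5*√714/7)*(-5/3) = -131 - 25*√714/21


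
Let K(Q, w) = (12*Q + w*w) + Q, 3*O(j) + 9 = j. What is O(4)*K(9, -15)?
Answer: -570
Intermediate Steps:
O(j) = -3 + j/3
K(Q, w) = w**2 + 13*Q (K(Q, w) = (12*Q + w**2) + Q = (w**2 + 12*Q) + Q = w**2 + 13*Q)
O(4)*K(9, -15) = (-3 + (1/3)*4)*((-15)**2 + 13*9) = (-3 + 4/3)*(225 + 117) = -5/3*342 = -570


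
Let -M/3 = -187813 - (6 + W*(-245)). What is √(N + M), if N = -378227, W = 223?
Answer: 5*√853 ≈ 146.03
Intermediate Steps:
M = 399552 (M = -3*(-187813 - (6 + 223*(-245))) = -3*(-187813 - (6 - 54635)) = -3*(-187813 - 1*(-54629)) = -3*(-187813 + 54629) = -3*(-133184) = 399552)
√(N + M) = √(-378227 + 399552) = √21325 = 5*√853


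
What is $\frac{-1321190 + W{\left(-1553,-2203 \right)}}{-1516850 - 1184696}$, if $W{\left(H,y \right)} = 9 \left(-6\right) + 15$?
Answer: $\frac{1321229}{2701546} \approx 0.48906$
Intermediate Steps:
$W{\left(H,y \right)} = -39$ ($W{\left(H,y \right)} = -54 + 15 = -39$)
$\frac{-1321190 + W{\left(-1553,-2203 \right)}}{-1516850 - 1184696} = \frac{-1321190 - 39}{-1516850 - 1184696} = - \frac{1321229}{-2701546} = \left(-1321229\right) \left(- \frac{1}{2701546}\right) = \frac{1321229}{2701546}$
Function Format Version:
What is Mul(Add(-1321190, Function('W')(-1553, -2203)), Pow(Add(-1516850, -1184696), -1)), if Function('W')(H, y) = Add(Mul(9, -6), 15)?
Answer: Rational(1321229, 2701546) ≈ 0.48906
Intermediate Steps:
Function('W')(H, y) = -39 (Function('W')(H, y) = Add(-54, 15) = -39)
Mul(Add(-1321190, Function('W')(-1553, -2203)), Pow(Add(-1516850, -1184696), -1)) = Mul(Add(-1321190, -39), Pow(Add(-1516850, -1184696), -1)) = Mul(-1321229, Pow(-2701546, -1)) = Mul(-1321229, Rational(-1, 2701546)) = Rational(1321229, 2701546)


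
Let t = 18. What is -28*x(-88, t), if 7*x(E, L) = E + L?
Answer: 280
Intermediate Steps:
x(E, L) = E/7 + L/7 (x(E, L) = (E + L)/7 = E/7 + L/7)
-28*x(-88, t) = -28*((⅐)*(-88) + (⅐)*18) = -28*(-88/7 + 18/7) = -28*(-10) = 280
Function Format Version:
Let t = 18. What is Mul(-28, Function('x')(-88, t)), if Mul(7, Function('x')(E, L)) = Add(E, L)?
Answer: 280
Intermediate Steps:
Function('x')(E, L) = Add(Mul(Rational(1, 7), E), Mul(Rational(1, 7), L)) (Function('x')(E, L) = Mul(Rational(1, 7), Add(E, L)) = Add(Mul(Rational(1, 7), E), Mul(Rational(1, 7), L)))
Mul(-28, Function('x')(-88, t)) = Mul(-28, Add(Mul(Rational(1, 7), -88), Mul(Rational(1, 7), 18))) = Mul(-28, Add(Rational(-88, 7), Rational(18, 7))) = Mul(-28, -10) = 280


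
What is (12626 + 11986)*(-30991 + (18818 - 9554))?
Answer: -534744924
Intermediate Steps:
(12626 + 11986)*(-30991 + (18818 - 9554)) = 24612*(-30991 + 9264) = 24612*(-21727) = -534744924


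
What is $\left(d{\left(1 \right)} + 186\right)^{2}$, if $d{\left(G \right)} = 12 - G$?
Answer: $38809$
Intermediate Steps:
$\left(d{\left(1 \right)} + 186\right)^{2} = \left(\left(12 - 1\right) + 186\right)^{2} = \left(11 + 186\right)^{2} = 197^{2} = 38809$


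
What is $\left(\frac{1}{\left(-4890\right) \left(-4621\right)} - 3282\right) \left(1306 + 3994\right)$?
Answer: $- \frac{39306038386870}{2259669} \approx -1.7395 \cdot 10^{7}$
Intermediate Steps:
$\left(\frac{1}{\left(-4890\right) \left(-4621\right)} - 3282\right) \left(1306 + 3994\right) = \left(\left(- \frac{1}{4890}\right) \left(- \frac{1}{4621}\right) - 3282\right) 5300 = \left(\frac{1}{22596690} - 3282\right) 5300 = \left(- \frac{74162336579}{22596690}\right) 5300 = - \frac{39306038386870}{2259669}$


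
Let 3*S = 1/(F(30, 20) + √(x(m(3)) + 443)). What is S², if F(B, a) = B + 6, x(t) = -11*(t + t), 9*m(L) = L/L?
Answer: (108 - √3965)²/59274601 ≈ 3.4211e-5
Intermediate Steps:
m(L) = ⅑ (m(L) = (L/L)/9 = (⅑)*1 = ⅑)
x(t) = -22*t
F(B, a) = 6 + B
S = 1/(3*(36 + √3965/3)) (S = 1/(3*((6 + 30) + √(-22*⅑ + 443))) = 1/(3*(36 + √(-22/9 + 443))) = 1/(3*(36 + √(3965/9))) = 1/(3*(36 + √3965/3)) ≈ 0.0058490)
S² = (108/7699 - √3965/7699)²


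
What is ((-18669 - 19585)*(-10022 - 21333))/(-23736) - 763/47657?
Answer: -28581202745129/565593276 ≈ -50533.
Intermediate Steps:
((-18669 - 19585)*(-10022 - 21333))/(-23736) - 763/47657 = -38254*(-31355)*(-1/23736) - 763*1/47657 = 1199454170*(-1/23736) - 763/47657 = -599727085/11868 - 763/47657 = -28581202745129/565593276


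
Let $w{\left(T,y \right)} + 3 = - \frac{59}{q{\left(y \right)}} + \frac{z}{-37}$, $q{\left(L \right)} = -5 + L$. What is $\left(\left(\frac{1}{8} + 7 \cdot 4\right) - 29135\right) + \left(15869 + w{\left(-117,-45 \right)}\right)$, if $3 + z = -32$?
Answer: $- \frac{97966743}{7400} \approx -13239.0$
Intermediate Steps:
$z = -35$ ($z = -3 - 32 = -35$)
$w{\left(T,y \right)} = - \frac{76}{37} - \frac{59}{-5 + y}$ ($w{\left(T,y \right)} = -3 - \left(- \frac{35}{37} + \frac{59}{-5 + y}\right) = -3 + \left(- \frac{59}{-5 + y} + \frac{35}{37}\right) = -3 + \left(\frac{35}{37} - \frac{59}{-5 + y}\right) = - \frac{76}{37} - \frac{59}{-5 + y}$)
$\left(\left(\frac{1}{8} + 7 \cdot 4\right) - 29135\right) + \left(15869 + w{\left(-117,-45 \right)}\right) = \left(\left(\frac{1}{8} + 7 \cdot 4\right) - 29135\right) + \left(15869 + \frac{-1803 - -3420}{37 \left(-5 - 45\right)}\right) = \left(\left(\frac{1}{8} + 28\right) - 29135\right) + \left(15869 + \frac{-1803 + 3420}{37 \left(-50\right)}\right) = \left(\frac{225}{8} - 29135\right) + \left(15869 + \frac{1}{37} \left(- \frac{1}{50}\right) 1617\right) = - \frac{232855}{8} + \left(15869 - \frac{1617}{1850}\right) = - \frac{232855}{8} + \frac{29356033}{1850} = - \frac{97966743}{7400}$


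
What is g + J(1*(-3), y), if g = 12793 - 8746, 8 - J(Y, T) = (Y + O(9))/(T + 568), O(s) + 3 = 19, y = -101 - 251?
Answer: 875867/216 ≈ 4054.9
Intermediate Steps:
y = -352
O(s) = 16 (O(s) = -3 + 19 = 16)
J(Y, T) = 8 - (16 + Y)/(568 + T) (J(Y, T) = 8 - (Y + 16)/(T + 568) = 8 - (16 + Y)/(568 + T))
g = 4047
g + J(1*(-3), y) = 4047 + (4528 - (-3) + 8*(-352))/(568 - 352) = 4047 + (4528 - 1*(-3) - 2816)/216 = 4047 + (4528 + 3 - 2816)/216 = 4047 + (1/216)*1715 = 4047 + 1715/216 = 875867/216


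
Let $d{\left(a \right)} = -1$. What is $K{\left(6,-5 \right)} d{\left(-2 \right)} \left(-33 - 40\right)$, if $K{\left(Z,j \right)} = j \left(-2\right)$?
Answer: $730$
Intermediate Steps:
$K{\left(Z,j \right)} = - 2 j$
$K{\left(6,-5 \right)} d{\left(-2 \right)} \left(-33 - 40\right) = \left(-2\right) \left(-5\right) \left(- (-33 - 40)\right) = 10 \left(\left(-1\right) \left(-73\right)\right) = 10 \cdot 73 = 730$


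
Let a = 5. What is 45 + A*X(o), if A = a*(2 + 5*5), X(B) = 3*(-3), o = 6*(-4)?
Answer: -1170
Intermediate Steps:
o = -24
X(B) = -9
A = 135 (A = 5*(2 + 5*5) = 5*(2 + 25) = 5*27 = 135)
45 + A*X(o) = 45 + 135*(-9) = 45 - 1215 = -1170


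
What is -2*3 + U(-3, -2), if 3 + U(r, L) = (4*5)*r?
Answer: -69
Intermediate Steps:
U(r, L) = -3 + 20*r (U(r, L) = -3 + (4*5)*r = -3 + 20*r)
-2*3 + U(-3, -2) = -2*3 + (-3 + 20*(-3)) = -6 + (-3 - 60) = -6 - 63 = -69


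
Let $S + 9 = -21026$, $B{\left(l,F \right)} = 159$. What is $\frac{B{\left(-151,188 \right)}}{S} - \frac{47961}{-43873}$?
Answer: $\frac{22836}{21035} \approx 1.0856$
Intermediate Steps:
$S = -21035$ ($S = -9 - 21026 = -21035$)
$\frac{B{\left(-151,188 \right)}}{S} - \frac{47961}{-43873} = \frac{159}{-21035} - \frac{47961}{-43873} = 159 \left(- \frac{1}{21035}\right) - - \frac{657}{601} = - \frac{159}{21035} + \frac{657}{601} = \frac{22836}{21035}$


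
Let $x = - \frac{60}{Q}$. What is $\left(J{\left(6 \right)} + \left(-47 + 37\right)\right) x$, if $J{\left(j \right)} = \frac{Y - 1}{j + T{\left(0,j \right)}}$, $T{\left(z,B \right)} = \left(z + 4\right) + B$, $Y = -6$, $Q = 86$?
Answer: $\frac{2505}{344} \approx 7.282$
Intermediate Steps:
$T{\left(z,B \right)} = 4 + B + z$ ($T{\left(z,B \right)} = \left(4 + z\right) + B = 4 + B + z$)
$J{\left(j \right)} = - \frac{7}{4 + 2 j}$ ($J{\left(j \right)} = \frac{-6 - 1}{j + \left(4 + j + 0\right)} = - \frac{7}{j + \left(4 + j\right)} = - \frac{7}{4 + 2 j}$)
$x = - \frac{30}{43}$ ($x = - \frac{60}{86} = \left(-60\right) \frac{1}{86} = - \frac{30}{43} \approx -0.69767$)
$\left(J{\left(6 \right)} + \left(-47 + 37\right)\right) x = \left(- \frac{7}{4 + 2 \cdot 6} + \left(-47 + 37\right)\right) \left(- \frac{30}{43}\right) = \left(- \frac{7}{4 + 12} - 10\right) \left(- \frac{30}{43}\right) = \left(- \frac{7}{16} - 10\right) \left(- \frac{30}{43}\right) = \left(- \frac{167}{16}\right) \left(- \frac{30}{43}\right) = \frac{2505}{344}$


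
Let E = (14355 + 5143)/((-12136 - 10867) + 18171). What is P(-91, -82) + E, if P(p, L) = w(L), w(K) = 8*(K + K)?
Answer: -3179541/2416 ≈ -1316.0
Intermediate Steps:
w(K) = 16*K (w(K) = 8*(2*K) = 16*K)
P(p, L) = 16*L
E = -9749/2416 (E = 19498/(-23003 + 18171) = 19498/(-4832) = 19498*(-1/4832) = -9749/2416 ≈ -4.0352)
P(-91, -82) + E = 16*(-82) - 9749/2416 = -1312 - 9749/2416 = -3179541/2416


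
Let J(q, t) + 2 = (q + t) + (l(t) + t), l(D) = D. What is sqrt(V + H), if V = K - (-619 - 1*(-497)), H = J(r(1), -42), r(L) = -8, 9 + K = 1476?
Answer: sqrt(1453) ≈ 38.118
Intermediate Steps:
K = 1467 (K = -9 + 1476 = 1467)
J(q, t) = -2 + q + 3*t (J(q, t) = -2 + ((q + t) + (t + t)) = -2 + ((q + t) + 2*t) = -2 + (q + 3*t) = -2 + q + 3*t)
H = -136 (H = -2 - 8 + 3*(-42) = -2 - 8 - 126 = -136)
V = 1589 (V = 1467 - (-619 - 1*(-497)) = 1467 - (-619 + 497) = 1467 - 1*(-122) = 1467 + 122 = 1589)
sqrt(V + H) = sqrt(1589 - 136) = sqrt(1453)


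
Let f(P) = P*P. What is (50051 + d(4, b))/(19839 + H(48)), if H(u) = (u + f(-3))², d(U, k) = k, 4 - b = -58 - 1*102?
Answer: 50215/23088 ≈ 2.1749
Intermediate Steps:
b = 164 (b = 4 - (-58 - 1*102) = 4 - (-58 - 102) = 4 - 1*(-160) = 4 + 160 = 164)
f(P) = P²
H(u) = (9 + u)² (H(u) = (u + (-3)²)² = (u + 9)² = (9 + u)²)
(50051 + d(4, b))/(19839 + H(48)) = (50051 + 164)/(19839 + (9 + 48)²) = 50215/(19839 + 57²) = 50215/(19839 + 3249) = 50215/23088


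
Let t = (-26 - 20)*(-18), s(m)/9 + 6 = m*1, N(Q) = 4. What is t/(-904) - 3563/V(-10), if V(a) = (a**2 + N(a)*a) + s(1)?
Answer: -808343/3390 ≈ -238.45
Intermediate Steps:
s(m) = -54 + 9*m (s(m) = -54 + 9*(m*1) = -54 + 9*m)
V(a) = -45 + a**2 + 4*a (V(a) = (a**2 + 4*a) + (-54 + 9*1) = (a**2 + 4*a) + (-54 + 9) = (a**2 + 4*a) - 45 = -45 + a**2 + 4*a)
t = 828 (t = -46*(-18) = 828)
t/(-904) - 3563/V(-10) = 828/(-904) - 3563/(-45 + (-10)**2 + 4*(-10)) = 828*(-1/904) - 3563/(-45 + 100 - 40) = -207/226 - 3563/15 = -808343/3390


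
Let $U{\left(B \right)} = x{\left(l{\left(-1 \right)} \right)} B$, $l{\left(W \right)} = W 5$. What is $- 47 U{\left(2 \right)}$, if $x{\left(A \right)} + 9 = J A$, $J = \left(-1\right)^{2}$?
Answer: $1316$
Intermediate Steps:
$J = 1$
$l{\left(W \right)} = 5 W$
$x{\left(A \right)} = -9 + A$ ($x{\left(A \right)} = -9 + 1 A = -9 + A$)
$U{\left(B \right)} = - 14 B$ ($U{\left(B \right)} = \left(-9 + 5 \left(-1\right)\right) B = \left(-9 - 5\right) B = - 14 B$)
$- 47 U{\left(2 \right)} = - 47 \left(\left(-14\right) 2\right) = \left(-47\right) \left(-28\right) = 1316$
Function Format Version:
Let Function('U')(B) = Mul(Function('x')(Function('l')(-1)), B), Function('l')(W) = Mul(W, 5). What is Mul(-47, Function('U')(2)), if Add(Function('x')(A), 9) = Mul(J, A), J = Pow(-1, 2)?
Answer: 1316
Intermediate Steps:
J = 1
Function('l')(W) = Mul(5, W)
Function('x')(A) = Add(-9, A) (Function('x')(A) = Add(-9, Mul(1, A)) = Add(-9, A))
Function('U')(B) = Mul(-14, B) (Function('U')(B) = Mul(Add(-9, Mul(5, -1)), B) = Mul(Add(-9, -5), B) = Mul(-14, B))
Mul(-47, Function('U')(2)) = Mul(-47, Mul(-14, 2)) = Mul(-47, -28) = 1316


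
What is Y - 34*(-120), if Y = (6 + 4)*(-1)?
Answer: 4070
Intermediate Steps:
Y = -10 (Y = 10*(-1) = -10)
Y - 34*(-120) = -10 - 34*(-120) = -10 + 4080 = 4070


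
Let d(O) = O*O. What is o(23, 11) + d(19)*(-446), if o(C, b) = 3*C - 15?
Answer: -160952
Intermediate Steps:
d(O) = O²
o(C, b) = -15 + 3*C
o(23, 11) + d(19)*(-446) = (-15 + 3*23) + 19²*(-446) = (-15 + 69) + 361*(-446) = 54 - 161006 = -160952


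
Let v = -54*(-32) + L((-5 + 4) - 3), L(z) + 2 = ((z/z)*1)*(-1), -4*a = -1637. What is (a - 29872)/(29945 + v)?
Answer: -117851/126680 ≈ -0.93030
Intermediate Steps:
a = 1637/4 (a = -¼*(-1637) = 1637/4 ≈ 409.25)
L(z) = -3 (L(z) = -2 + ((z/z)*1)*(-1) = -2 + (1*1)*(-1) = -2 + 1*(-1) = -2 - 1 = -3)
v = 1725 (v = -54*(-32) - 3 = 1728 - 3 = 1725)
(a - 29872)/(29945 + v) = (1637/4 - 29872)/(29945 + 1725) = -117851/4/31670 = -117851/4*1/31670 = -117851/126680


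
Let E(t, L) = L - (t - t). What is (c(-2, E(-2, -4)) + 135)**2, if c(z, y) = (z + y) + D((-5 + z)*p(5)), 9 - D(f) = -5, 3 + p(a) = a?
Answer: 20449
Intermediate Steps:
p(a) = -3 + a
E(t, L) = L (E(t, L) = L - 1*0 = L + 0 = L)
D(f) = 14 (D(f) = 9 - 1*(-5) = 9 + 5 = 14)
c(z, y) = 14 + y + z (c(z, y) = (z + y) + 14 = (y + z) + 14 = 14 + y + z)
(c(-2, E(-2, -4)) + 135)**2 = ((14 - 4 - 2) + 135)**2 = (8 + 135)**2 = 143**2 = 20449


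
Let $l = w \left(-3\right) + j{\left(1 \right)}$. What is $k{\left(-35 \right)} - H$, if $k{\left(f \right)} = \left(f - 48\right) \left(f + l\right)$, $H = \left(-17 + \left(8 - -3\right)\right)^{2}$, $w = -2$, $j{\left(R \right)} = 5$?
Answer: $1956$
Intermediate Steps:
$l = 11$ ($l = \left(-2\right) \left(-3\right) + 5 = 6 + 5 = 11$)
$H = 36$ ($H = \left(-17 + \left(8 + 3\right)\right)^{2} = \left(-17 + 11\right)^{2} = \left(-6\right)^{2} = 36$)
$k{\left(f \right)} = \left(-48 + f\right) \left(11 + f\right)$ ($k{\left(f \right)} = \left(f - 48\right) \left(f + 11\right) = \left(-48 + f\right) \left(11 + f\right)$)
$k{\left(-35 \right)} - H = \left(-528 + \left(-35\right)^{2} - -1295\right) - 36 = \left(-528 + 1225 + 1295\right) - 36 = 1992 - 36 = 1956$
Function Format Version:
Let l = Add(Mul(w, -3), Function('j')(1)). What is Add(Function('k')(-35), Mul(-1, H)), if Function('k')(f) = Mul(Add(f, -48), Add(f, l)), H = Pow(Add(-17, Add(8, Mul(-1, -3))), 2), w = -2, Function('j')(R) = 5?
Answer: 1956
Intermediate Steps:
l = 11 (l = Add(Mul(-2, -3), 5) = Add(6, 5) = 11)
H = 36 (H = Pow(Add(-17, Add(8, 3)), 2) = Pow(Add(-17, 11), 2) = Pow(-6, 2) = 36)
Function('k')(f) = Mul(Add(-48, f), Add(11, f)) (Function('k')(f) = Mul(Add(f, -48), Add(f, 11)) = Mul(Add(-48, f), Add(11, f)))
Add(Function('k')(-35), Mul(-1, H)) = Add(Add(-528, Pow(-35, 2), Mul(-37, -35)), Mul(-1, 36)) = Add(Add(-528, 1225, 1295), -36) = Add(1992, -36) = 1956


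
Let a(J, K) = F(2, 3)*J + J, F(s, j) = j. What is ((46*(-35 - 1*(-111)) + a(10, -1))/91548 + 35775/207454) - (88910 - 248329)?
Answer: 756922366027223/4747999698 ≈ 1.5942e+5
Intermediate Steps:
a(J, K) = 4*J (a(J, K) = 3*J + J = 4*J)
((46*(-35 - 1*(-111)) + a(10, -1))/91548 + 35775/207454) - (88910 - 248329) = ((46*(-35 - 1*(-111)) + 4*10)/91548 + 35775/207454) - (88910 - 248329) = ((46*(-35 + 111) + 40)*(1/91548) + 35775*(1/207454)) - 1*(-159419) = ((46*76 + 40)*(1/91548) + 35775/207454) + 159419 = ((3496 + 40)*(1/91548) + 35775/207454) + 159419 = (3536*(1/91548) + 35775/207454) + 159419 = (884/22887 + 35775/207454) + 159419 = 1002171761/4747999698 + 159419 = 756922366027223/4747999698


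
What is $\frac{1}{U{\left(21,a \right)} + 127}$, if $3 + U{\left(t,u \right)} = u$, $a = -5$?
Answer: $\frac{1}{119} \approx 0.0084034$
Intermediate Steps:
$U{\left(t,u \right)} = -3 + u$
$\frac{1}{U{\left(21,a \right)} + 127} = \frac{1}{\left(-3 - 5\right) + 127} = \frac{1}{-8 + 127} = \frac{1}{119}$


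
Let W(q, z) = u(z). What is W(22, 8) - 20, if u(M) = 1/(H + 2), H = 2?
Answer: -79/4 ≈ -19.750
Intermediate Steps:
u(M) = 1/4 (u(M) = 1/(2 + 2) = 1/4)
W(q, z) = 1/4
W(22, 8) - 20 = 1/4 - 20 = -79/4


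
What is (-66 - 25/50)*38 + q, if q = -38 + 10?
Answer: -2555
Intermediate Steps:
q = -28
(-66 - 25/50)*38 + q = (-66 - 25/50)*38 - 28 = (-66 - 1*½)*38 - 28 = (-66 - ½)*38 - 28 = -133/2*38 - 28 = -2527 - 28 = -2555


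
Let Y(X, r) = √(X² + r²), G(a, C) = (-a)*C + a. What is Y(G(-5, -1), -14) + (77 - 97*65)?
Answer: -6228 + 2*√74 ≈ -6210.8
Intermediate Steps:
G(a, C) = a - C*a (G(a, C) = -C*a + a = a - C*a)
Y(G(-5, -1), -14) + (77 - 97*65) = √((-5*(1 - 1*(-1)))² + (-14)²) + (77 - 97*65) = √((-5*(1 + 1))² + 196) + (77 - 6305) = √((-5*2)² + 196) - 6228 = √((-10)² + 196) - 6228 = √(100 + 196) - 6228 = √296 - 6228 = 2*√74 - 6228 = -6228 + 2*√74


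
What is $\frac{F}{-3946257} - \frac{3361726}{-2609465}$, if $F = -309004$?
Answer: $\frac{611850864454}{447722587935} \approx 1.3666$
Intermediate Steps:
$\frac{F}{-3946257} - \frac{3361726}{-2609465} = - \frac{309004}{-3946257} - \frac{3361726}{-2609465} = \left(-309004\right) \left(- \frac{1}{3946257}\right) - - \frac{146162}{113455} = \frac{309004}{3946257} + \frac{146162}{113455} = \frac{611850864454}{447722587935}$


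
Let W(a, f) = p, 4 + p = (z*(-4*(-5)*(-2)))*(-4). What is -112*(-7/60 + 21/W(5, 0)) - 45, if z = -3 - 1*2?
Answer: -29153/1005 ≈ -29.008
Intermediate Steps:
z = -5 (z = -3 - 2 = -5)
p = -804 (p = -4 - 5*(-4*(-5))*(-2)*(-4) = -4 - 100*(-2)*(-4) = -4 - 5*(-40)*(-4) = -4 + 200*(-4) = -4 - 800 = -804)
W(a, f) = -804
-112*(-7/60 + 21/W(5, 0)) - 45 = -112*(-7/60 + 21/(-804)) - 45 = -112*(-7*1/60 + 21*(-1/804)) - 45 = -112*(-7/60 - 7/268) - 45 = -112*(-287/2010) - 45 = 16072/1005 - 45 = -29153/1005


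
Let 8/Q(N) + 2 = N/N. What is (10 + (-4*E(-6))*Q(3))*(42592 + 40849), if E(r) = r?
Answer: -15186262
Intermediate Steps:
Q(N) = -8 (Q(N) = 8/(-2 + N/N) = 8/(-2 + 1) = 8/(-1) = 8*(-1) = -8)
(10 + (-4*E(-6))*Q(3))*(42592 + 40849) = (10 - 4*(-6)*(-8))*(42592 + 40849) = (10 + 24*(-8))*83441 = (10 - 192)*83441 = -182*83441 = -15186262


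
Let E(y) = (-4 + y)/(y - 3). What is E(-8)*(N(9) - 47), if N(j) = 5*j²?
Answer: 4296/11 ≈ 390.55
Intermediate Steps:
E(y) = (-4 + y)/(-3 + y)
E(-8)*(N(9) - 47) = ((-4 - 8)/(-3 - 8))*(5*9² - 47) = (-12/(-11))*(5*81 - 47) = (-1/11*(-12))*(405 - 47) = (12/11)*358 = 4296/11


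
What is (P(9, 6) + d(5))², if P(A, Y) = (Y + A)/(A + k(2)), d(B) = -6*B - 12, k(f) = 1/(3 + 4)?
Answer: 6671889/4096 ≈ 1628.9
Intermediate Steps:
k(f) = ⅐ (k(f) = 1/7 = ⅐)
d(B) = -12 - 6*B
P(A, Y) = (A + Y)/(⅐ + A) (P(A, Y) = (Y + A)/(A + ⅐) = (A + Y)/(⅐ + A))
(P(9, 6) + d(5))² = (7*(9 + 6)/(1 + 7*9) + (-12 - 6*5))² = (7*15/(1 + 63) + (-12 - 30))² = (7*15/64 - 42)² = (7*(1/64)*15 - 42)² = (105/64 - 42)² = (-2583/64)² = 6671889/4096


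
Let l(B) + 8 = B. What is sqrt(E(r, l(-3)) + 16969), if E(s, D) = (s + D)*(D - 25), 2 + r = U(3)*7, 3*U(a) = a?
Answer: sqrt(17185) ≈ 131.09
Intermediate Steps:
l(B) = -8 + B
U(a) = a/3
r = 5 (r = -2 + ((1/3)*3)*7 = -2 + 1*7 = -2 + 7 = 5)
E(s, D) = (-25 + D)*(D + s) (E(s, D) = (D + s)*(-25 + D) = (-25 + D)*(D + s))
sqrt(E(r, l(-3)) + 16969) = sqrt(((-8 - 3)**2 - 25*(-8 - 3) - 25*5 + (-8 - 3)*5) + 16969) = sqrt(((-11)**2 - 25*(-11) - 125 - 11*5) + 16969) = sqrt((121 + 275 - 125 - 55) + 16969) = sqrt(216 + 16969) = sqrt(17185)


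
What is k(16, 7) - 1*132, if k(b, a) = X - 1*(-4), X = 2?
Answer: -126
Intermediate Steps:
k(b, a) = 6 (k(b, a) = 2 - 1*(-4) = 2 + 4 = 6)
k(16, 7) - 1*132 = 6 - 1*132 = 6 - 132 = -126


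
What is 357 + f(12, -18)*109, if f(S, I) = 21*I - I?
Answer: -38883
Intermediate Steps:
f(S, I) = 20*I
357 + f(12, -18)*109 = 357 + (20*(-18))*109 = 357 - 360*109 = 357 - 39240 = -38883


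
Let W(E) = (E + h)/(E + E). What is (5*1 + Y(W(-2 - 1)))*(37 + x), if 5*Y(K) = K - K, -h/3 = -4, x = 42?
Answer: 395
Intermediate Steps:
h = 12 (h = -3*(-4) = 12)
W(E) = (12 + E)/(2*E) (W(E) = (E + 12)/(E + E) = (12 + E)/((2*E)) = (12 + E)*(1/(2*E)) = (12 + E)/(2*E))
Y(K) = 0 (Y(K) = (K - K)/5 = (⅕)*0 = 0)
(5*1 + Y(W(-2 - 1)))*(37 + x) = (5*1 + 0)*(37 + 42) = (5 + 0)*79 = 5*79 = 395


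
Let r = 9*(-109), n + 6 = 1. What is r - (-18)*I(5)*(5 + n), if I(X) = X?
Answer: -981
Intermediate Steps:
n = -5 (n = -6 + 1 = -5)
r = -981
r - (-18)*I(5)*(5 + n) = -981 - (-18)*5*(5 - 5) = -981 - (-18)*5*0 = -981 - (-18)*0 = -981 - 1*0 = -981 + 0 = -981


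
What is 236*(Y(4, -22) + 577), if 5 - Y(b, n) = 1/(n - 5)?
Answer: 3708740/27 ≈ 1.3736e+5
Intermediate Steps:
Y(b, n) = 5 - 1/(-5 + n) (Y(b, n) = 5 - 1/(n - 5) = 5 - 1/(-5 + n))
236*(Y(4, -22) + 577) = 236*((-26 + 5*(-22))/(-5 - 22) + 577) = 236*((-26 - 110)/(-27) + 577) = 236*(-1/27*(-136) + 577) = 236*(136/27 + 577) = 236*(15715/27) = 3708740/27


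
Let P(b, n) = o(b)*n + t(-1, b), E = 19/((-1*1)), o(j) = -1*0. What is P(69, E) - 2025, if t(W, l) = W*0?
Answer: -2025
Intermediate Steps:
o(j) = 0
t(W, l) = 0
E = -19 (E = 19/(-1) = 19*(-1) = -19)
P(b, n) = 0 (P(b, n) = 0*n + 0 = 0 + 0 = 0)
P(69, E) - 2025 = 0 - 2025 = -2025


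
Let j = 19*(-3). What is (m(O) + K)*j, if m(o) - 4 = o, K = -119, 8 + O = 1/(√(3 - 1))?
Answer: 7011 - 57*√2/2 ≈ 6970.7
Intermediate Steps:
O = -8 + √2/2 (O = -8 + 1/(√(3 - 1)) = -8 + 1/(√2) = -8 + √2/2 ≈ -7.2929)
m(o) = 4 + o
j = -57
(m(O) + K)*j = ((4 + (-8 + √2/2)) - 119)*(-57) = ((-4 + √2/2) - 119)*(-57) = (-123 + √2/2)*(-57) = 7011 - 57*√2/2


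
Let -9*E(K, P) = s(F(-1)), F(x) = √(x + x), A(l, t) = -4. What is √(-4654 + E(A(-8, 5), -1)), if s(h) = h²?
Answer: 2*I*√10471/3 ≈ 68.219*I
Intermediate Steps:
F(x) = √2*√x (F(x) = √(2*x) = √2*√x)
E(K, P) = 2/9 (E(K, P) = -(√2*√(-1))²/9 = -(√2*I)²/9 = -(I*√2)²/9 = -⅑*(-2) = 2/9)
√(-4654 + E(A(-8, 5), -1)) = √(-4654 + 2/9) = √(-41884/9) = 2*I*√10471/3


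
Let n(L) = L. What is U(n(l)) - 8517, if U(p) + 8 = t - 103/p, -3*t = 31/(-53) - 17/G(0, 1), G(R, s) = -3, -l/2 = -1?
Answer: -8183597/954 ≈ -8578.2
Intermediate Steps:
l = 2 (l = -2*(-1) = 2)
t = -808/477 (t = -(31/(-53) - 17/(-3))/3 = -(31*(-1/53) - 17*(-⅓))/3 = -(-31/53 + 17/3)/3 = -⅓*808/159 = -808/477 ≈ -1.6939)
U(p) = -4624/477 - 103/p (U(p) = -8 + (-808/477 - 103/p) = -4624/477 - 103/p)
U(n(l)) - 8517 = (-4624/477 - 103/2) - 8517 = -58379/954 - 8517 = -8183597/954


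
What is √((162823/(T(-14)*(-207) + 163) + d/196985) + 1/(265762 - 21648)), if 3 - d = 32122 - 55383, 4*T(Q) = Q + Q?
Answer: √224715641018163203738738415/1490690684990 ≈ 10.056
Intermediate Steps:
T(Q) = Q/2 (T(Q) = (Q + Q)/4 = (2*Q)/4 = Q/2)
d = 23264 (d = 3 - (32122 - 55383) = 3 - 1*(-23261) = 3 + 23261 = 23264)
√((162823/(T(-14)*(-207) + 163) + d/196985) + 1/(265762 - 21648)) = √((162823/(((½)*(-14))*(-207) + 163) + 23264/196985) + 1/(265762 - 21648)) = √((162823/(-7*(-207) + 163) + 23264*(1/196985)) + 1/244114) = √((162823/(1449 + 163) + 23264/196985) + 1/244114) = √((162823/1612 + 23264/196985) + 1/244114) = √(32111190223/317539820 + 1/244114) = √(301491977216817/2981381369980) = √224715641018163203738738415/1490690684990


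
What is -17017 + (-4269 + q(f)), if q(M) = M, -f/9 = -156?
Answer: -19882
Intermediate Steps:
f = 1404 (f = -9*(-156) = 1404)
-17017 + (-4269 + q(f)) = -17017 + (-4269 + 1404) = -17017 - 2865 = -19882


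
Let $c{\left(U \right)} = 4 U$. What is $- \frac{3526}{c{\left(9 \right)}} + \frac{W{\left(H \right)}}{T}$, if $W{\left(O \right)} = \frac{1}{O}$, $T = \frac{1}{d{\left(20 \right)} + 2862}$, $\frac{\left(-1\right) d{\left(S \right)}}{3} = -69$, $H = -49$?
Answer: $- \frac{141629}{882} \approx -160.58$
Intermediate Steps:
$d{\left(S \right)} = 207$ ($d{\left(S \right)} = \left(-3\right) \left(-69\right) = 207$)
$T = \frac{1}{3069}$ ($T = \frac{1}{207 + 2862} = \frac{1}{3069} \approx 0.00032584$)
$- \frac{3526}{c{\left(9 \right)}} + \frac{W{\left(H \right)}}{T} = - \frac{3526}{4 \cdot 9} + \frac{\frac{1}{\frac{1}{3069}}}{-49} = - \frac{3526}{36} - \frac{3069}{49} = \left(-3526\right) \frac{1}{36} - \frac{3069}{49} = - \frac{1763}{18} - \frac{3069}{49} = - \frac{141629}{882}$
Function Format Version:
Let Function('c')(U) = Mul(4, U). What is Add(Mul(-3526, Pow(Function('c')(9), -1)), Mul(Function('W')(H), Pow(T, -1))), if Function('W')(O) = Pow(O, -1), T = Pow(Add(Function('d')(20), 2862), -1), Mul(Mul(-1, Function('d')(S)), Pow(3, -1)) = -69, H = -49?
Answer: Rational(-141629, 882) ≈ -160.58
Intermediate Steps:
Function('d')(S) = 207 (Function('d')(S) = Mul(-3, -69) = 207)
T = Rational(1, 3069) (T = Pow(Add(207, 2862), -1) = Pow(3069, -1) = Rational(1, 3069) ≈ 0.00032584)
Add(Mul(-3526, Pow(Function('c')(9), -1)), Mul(Function('W')(H), Pow(T, -1))) = Add(Mul(-3526, Pow(Mul(4, 9), -1)), Mul(Pow(-49, -1), Pow(Rational(1, 3069), -1))) = Add(Mul(-3526, Pow(36, -1)), Mul(Rational(-1, 49), 3069)) = Add(Mul(-3526, Rational(1, 36)), Rational(-3069, 49)) = Add(Rational(-1763, 18), Rational(-3069, 49)) = Rational(-141629, 882)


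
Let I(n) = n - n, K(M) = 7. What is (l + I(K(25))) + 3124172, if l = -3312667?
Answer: -188495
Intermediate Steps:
I(n) = 0
(l + I(K(25))) + 3124172 = (-3312667 + 0) + 3124172 = -3312667 + 3124172 = -188495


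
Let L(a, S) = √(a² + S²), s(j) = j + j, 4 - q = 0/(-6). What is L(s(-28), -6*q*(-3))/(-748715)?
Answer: -8*√130/748715 ≈ -0.00012183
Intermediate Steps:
q = 4 (q = 4 - 0/(-6) = 4 - 0*(-1)/6 = 4 - 1*0 = 4 + 0 = 4)
s(j) = 2*j
L(a, S) = √(S² + a²)
L(s(-28), -6*q*(-3))/(-748715) = √((-6*4*(-3))² + (2*(-28))²)/(-748715) = √((-24*(-3))² + (-56)²)*(-1/748715) = √(72² + 3136)*(-1/748715) = √(5184 + 3136)*(-1/748715) = √8320*(-1/748715) = (8*√130)*(-1/748715) = -8*√130/748715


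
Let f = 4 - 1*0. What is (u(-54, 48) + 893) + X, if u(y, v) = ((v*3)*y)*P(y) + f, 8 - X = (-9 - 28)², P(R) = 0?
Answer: -464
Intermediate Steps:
f = 4 (f = 4 + 0 = 4)
X = -1361 (X = 8 - (-9 - 28)² = 8 - 1*(-37)² = 8 - 1*1369 = 8 - 1369 = -1361)
u(y, v) = 4 (u(y, v) = ((v*3)*y)*0 + 4 = ((3*v)*y)*0 + 4 = (3*v*y)*0 + 4 = 0 + 4 = 4)
(u(-54, 48) + 893) + X = (4 + 893) - 1361 = 897 - 1361 = -464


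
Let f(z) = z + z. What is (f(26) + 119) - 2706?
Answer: -2535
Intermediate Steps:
f(z) = 2*z
(f(26) + 119) - 2706 = (2*26 + 119) - 2706 = (52 + 119) - 2706 = 171 - 2706 = -2535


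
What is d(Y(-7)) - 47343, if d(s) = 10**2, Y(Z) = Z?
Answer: -47243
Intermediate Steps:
d(s) = 100
d(Y(-7)) - 47343 = 100 - 47343 = -47243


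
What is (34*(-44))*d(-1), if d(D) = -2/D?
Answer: -2992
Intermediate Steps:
(34*(-44))*d(-1) = (34*(-44))*(-2/(-1)) = -(-2992)*(-1) = -1496*2 = -2992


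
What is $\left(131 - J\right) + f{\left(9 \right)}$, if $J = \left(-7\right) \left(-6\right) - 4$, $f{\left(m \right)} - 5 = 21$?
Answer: $119$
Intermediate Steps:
$f{\left(m \right)} = 26$ ($f{\left(m \right)} = 5 + 21 = 26$)
$J = 38$ ($J = 42 - 4 = 38$)
$\left(131 - J\right) + f{\left(9 \right)} = \left(131 - 38\right) + 26 = 93 + 26 = 119$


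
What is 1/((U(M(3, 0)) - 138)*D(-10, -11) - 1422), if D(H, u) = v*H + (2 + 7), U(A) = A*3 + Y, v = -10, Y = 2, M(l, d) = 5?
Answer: -1/14611 ≈ -6.8442e-5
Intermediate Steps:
U(A) = 2 + 3*A (U(A) = A*3 + 2 = 3*A + 2 = 2 + 3*A)
D(H, u) = 9 - 10*H (D(H, u) = -10*H + (2 + 7) = -10*H + 9 = 9 - 10*H)
1/((U(M(3, 0)) - 138)*D(-10, -11) - 1422) = 1/(((2 + 3*5) - 138)*(9 - 10*(-10)) - 1422) = 1/(((2 + 15) - 138)*(9 + 100) - 1422) = 1/((17 - 138)*109 - 1422) = 1/(-121*109 - 1422) = 1/(-13189 - 1422) = 1/(-14611) = -1/14611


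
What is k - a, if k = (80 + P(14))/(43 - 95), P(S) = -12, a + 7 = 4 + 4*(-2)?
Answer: 126/13 ≈ 9.6923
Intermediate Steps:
a = -11 (a = -7 + (4 + 4*(-2)) = -7 + (4 - 8) = -7 - 4 = -11)
k = -17/13 (k = (80 - 12)/(43 - 95) = 68/(-52) = 68*(-1/52) = -17/13 ≈ -1.3077)
k - a = -17/13 - 1*(-11) = -17/13 + 11 = 126/13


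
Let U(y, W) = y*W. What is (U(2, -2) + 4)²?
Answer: 0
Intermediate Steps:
U(y, W) = W*y
(U(2, -2) + 4)² = (-2*2 + 4)² = (-4 + 4)² = 0² = 0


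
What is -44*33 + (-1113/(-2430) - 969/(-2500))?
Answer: -293858761/202500 ≈ -1451.2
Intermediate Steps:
-44*33 + (-1113/(-2430) - 969/(-2500)) = -1452 + (-1113*(-1/2430) - 969*(-1/2500)) = -1452 + (371/810 + 969/2500) = -1452 + 171239/202500 = -293858761/202500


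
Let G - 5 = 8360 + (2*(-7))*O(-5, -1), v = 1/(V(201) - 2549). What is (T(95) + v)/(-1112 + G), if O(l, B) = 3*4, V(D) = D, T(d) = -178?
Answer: -83589/3327116 ≈ -0.025124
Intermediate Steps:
v = -1/2348 (v = 1/(201 - 2549) = 1/(-2348) = -1/2348 ≈ -0.00042589)
O(l, B) = 12
G = 8197 (G = 5 + (8360 + (2*(-7))*12) = 5 + (8360 - 14*12) = 5 + (8360 - 168) = 5 + 8192 = 8197)
(T(95) + v)/(-1112 + G) = (-178 - 1/2348)/(-1112 + 8197) = -417945/2348/7085 = -417945/2348*1/7085 = -83589/3327116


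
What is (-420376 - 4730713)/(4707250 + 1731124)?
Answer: -5151089/6438374 ≈ -0.80006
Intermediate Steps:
(-420376 - 4730713)/(4707250 + 1731124) = -5151089/6438374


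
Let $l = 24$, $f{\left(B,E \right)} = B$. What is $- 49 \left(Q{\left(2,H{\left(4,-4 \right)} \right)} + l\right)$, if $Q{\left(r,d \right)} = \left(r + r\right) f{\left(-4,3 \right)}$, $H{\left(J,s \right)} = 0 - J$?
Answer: $-392$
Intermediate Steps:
$H{\left(J,s \right)} = - J$
$Q{\left(r,d \right)} = - 8 r$ ($Q{\left(r,d \right)} = \left(r + r\right) \left(-4\right) = 2 r \left(-4\right) = - 8 r$)
$- 49 \left(Q{\left(2,H{\left(4,-4 \right)} \right)} + l\right) = - 49 \left(\left(-8\right) 2 + 24\right) = - 49 \left(-16 + 24\right) = \left(-49\right) 8 = -392$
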